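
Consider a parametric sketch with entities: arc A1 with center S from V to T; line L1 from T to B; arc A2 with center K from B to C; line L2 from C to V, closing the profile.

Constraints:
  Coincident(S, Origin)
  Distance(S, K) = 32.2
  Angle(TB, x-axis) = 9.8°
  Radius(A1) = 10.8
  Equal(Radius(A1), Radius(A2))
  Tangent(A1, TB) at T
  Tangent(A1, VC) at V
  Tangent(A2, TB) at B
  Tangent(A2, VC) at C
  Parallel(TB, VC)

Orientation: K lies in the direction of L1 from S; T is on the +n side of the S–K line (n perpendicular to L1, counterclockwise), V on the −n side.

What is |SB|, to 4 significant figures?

33.96

The slot axis is L1's direction at 9.8°, so u = (cos 9.8°, sin 9.8°) = (0.9854, 0.1702) and n = (−sin 9.8°, cos 9.8°) = (-0.1702, 0.9854). S is at the origin and K lies 32.2 along u from S, so K = 32.2·u = (31.73, 5.481). Tangency of A1 to both parallel lines with radius 10.8 puts T and V at S ± 10.8·n: T = (-1.838, 10.64), V = (1.838, -10.64). Equal radii place B and C the same way about K: B = K + 10.8·n = (29.89, 16.12), C = K − 10.8·n = (33.57, -5.162). Then |SB| = |B − S| = 33.96.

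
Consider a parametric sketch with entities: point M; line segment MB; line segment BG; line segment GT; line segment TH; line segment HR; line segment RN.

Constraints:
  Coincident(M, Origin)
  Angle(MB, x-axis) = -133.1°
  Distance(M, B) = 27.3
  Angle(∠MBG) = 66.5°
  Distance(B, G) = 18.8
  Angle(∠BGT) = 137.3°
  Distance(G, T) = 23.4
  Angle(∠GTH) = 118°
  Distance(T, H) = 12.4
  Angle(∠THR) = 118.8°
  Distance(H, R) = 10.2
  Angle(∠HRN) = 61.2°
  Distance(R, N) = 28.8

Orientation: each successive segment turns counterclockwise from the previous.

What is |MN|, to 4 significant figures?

29.73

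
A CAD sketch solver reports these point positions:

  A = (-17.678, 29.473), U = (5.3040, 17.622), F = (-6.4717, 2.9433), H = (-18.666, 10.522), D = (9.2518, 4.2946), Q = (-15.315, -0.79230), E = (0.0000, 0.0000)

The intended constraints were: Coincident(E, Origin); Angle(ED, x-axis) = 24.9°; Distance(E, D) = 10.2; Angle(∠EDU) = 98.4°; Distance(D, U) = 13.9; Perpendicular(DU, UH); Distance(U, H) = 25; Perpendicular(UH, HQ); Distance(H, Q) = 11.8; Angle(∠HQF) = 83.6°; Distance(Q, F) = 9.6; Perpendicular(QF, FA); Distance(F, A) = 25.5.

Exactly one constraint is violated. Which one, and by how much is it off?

Distance(F, A) = 25.5 — off by 3.30.

E = (0.00, 0.00) ✓; ED at 24.90° ✓; |ED| = 10.20 ✓; ∠EDU = 98.40° ✓; |DU| = 13.90 ✓; ∠(DU, UH) = 90.00° ✓; |UH| = 25.00 ✓; ∠(UH, HQ) = 90.00° ✓; |HQ| = 11.80 ✓; ∠HQF = 83.60° ✓; |QF| = 9.600 ✓; ∠(QF, FA) = 90.00° ✓; |FA| = 28.80 ✗.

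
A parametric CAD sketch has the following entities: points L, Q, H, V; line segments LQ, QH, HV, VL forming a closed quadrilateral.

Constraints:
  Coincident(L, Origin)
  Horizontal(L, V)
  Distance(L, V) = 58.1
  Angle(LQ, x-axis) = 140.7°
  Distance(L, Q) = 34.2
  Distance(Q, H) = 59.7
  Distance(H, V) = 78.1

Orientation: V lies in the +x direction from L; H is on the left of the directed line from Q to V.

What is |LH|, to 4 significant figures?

66.56

Checks: L.y = 0.00, V.y = 0.00 ✓; |QH| = 59.70 ✓; |HV| = 78.10 ✓.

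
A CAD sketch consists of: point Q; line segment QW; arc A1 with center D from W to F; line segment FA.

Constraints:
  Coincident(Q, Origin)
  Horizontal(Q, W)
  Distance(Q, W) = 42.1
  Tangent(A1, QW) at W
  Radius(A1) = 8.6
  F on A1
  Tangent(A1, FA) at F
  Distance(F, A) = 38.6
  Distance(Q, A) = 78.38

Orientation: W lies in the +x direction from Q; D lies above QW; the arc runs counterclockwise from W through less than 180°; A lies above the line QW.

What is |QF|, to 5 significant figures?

49.783

Checks: ∠(DW, WQ) = 90.00° ✓; |DW| = 8.600 ✓; |DF| = 8.600 ✓; ∠(DF, FA) = 90.00° ✓; |FA| = 38.60 ✓; |QA| = 78.38 ✓.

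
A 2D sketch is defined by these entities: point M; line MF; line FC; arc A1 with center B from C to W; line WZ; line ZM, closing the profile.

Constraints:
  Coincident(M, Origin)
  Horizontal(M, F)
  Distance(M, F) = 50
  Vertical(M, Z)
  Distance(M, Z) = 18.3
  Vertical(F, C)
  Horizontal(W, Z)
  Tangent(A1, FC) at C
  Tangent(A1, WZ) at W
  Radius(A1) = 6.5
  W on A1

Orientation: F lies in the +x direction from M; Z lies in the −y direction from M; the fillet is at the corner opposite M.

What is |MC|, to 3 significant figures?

51.4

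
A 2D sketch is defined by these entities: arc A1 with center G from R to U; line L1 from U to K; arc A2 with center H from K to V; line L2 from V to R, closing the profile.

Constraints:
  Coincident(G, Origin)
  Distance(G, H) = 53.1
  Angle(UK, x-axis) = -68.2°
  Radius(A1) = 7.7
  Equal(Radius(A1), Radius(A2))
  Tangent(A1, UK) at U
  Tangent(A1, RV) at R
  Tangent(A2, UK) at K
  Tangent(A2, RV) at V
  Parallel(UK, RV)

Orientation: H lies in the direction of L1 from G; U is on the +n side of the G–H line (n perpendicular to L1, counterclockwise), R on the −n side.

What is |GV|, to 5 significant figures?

53.655

Tangency of A1 to both parallel lines with radius 7.7 puts U and R at G ± 7.7·n: U = (7.1493, 2.8595), R = (-7.1493, -2.8595). Equal radii place K and V the same way about H: K = H + 7.7·n = (26.869, -46.443), V = H − 7.7·n = (12.570, -52.162). Then |GV| = |V − G| = 53.655.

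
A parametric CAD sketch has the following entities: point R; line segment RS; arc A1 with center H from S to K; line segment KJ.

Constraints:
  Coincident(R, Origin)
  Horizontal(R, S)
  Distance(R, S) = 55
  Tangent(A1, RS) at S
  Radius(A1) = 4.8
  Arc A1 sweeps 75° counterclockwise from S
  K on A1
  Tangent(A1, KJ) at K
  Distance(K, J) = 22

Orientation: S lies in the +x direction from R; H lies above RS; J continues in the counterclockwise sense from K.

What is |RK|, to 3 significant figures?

59.7

R is at the origin; R and S share the same y with |RS| = 55.0 and S on the +x side, so S = (55.0, 0.00). A1 meets RS tangentially, so HS is at right angles to RS, so H = S + (0, 4.8) = (55.0, 4.80). On A1, S sits at bearing -90° from H; a 75° counterclockwise sweep puts K at bearing -15°, so K = H + 4.8·(cos -15°, sin -15°) = (59.6, 3.56). Then |RK| = |K − R| = 59.7.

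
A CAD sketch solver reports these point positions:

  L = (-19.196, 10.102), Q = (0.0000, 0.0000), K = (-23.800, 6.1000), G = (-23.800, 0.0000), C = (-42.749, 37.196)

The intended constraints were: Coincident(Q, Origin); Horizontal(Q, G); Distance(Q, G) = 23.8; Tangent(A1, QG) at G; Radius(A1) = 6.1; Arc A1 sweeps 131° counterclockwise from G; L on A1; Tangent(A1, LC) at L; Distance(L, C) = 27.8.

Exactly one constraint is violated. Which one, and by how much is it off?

Distance(L, C) = 27.8 — off by 8.10.

Q = (0.00, 0.00) ✓; Q.y = 0.00, G.y = 0.00 ✓; |QG| = 23.80 ✓; ∠(KG, GQ) = 90.00° ✓; |KG| = 6.100 ✓; bearing(K→L) − bearing(K→G) = 131.0° ✓; |KL| = 6.100 ✓; ∠(KL, LC) = 90.00° ✓; |LC| = 35.90 ✗.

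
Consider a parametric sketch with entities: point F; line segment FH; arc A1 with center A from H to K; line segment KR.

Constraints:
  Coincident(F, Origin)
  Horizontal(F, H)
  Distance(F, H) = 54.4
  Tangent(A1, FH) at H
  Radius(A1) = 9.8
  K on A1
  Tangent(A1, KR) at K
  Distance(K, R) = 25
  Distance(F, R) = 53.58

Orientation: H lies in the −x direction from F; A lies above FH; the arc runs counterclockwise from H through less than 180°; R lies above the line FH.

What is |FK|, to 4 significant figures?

45.50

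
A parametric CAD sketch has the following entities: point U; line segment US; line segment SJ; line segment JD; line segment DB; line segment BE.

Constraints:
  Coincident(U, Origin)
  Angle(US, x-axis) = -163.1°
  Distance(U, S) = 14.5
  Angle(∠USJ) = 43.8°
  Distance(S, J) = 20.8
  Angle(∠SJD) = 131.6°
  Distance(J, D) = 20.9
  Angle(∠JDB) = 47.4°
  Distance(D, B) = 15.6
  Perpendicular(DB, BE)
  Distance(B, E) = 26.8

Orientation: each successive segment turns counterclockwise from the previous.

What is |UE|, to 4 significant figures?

23.32

U is at the origin; US runs at -163.1° with length 14.5, so S = (-13.87, -4.215). ∠USJ = 43.8° gives SJ at -26.90° from the x-axis; with |SJ| = 20.8, J = (4.676, -13.63). ∠SJD = 131.6° gives JD at 21.50° from the x-axis; with |JD| = 20.9, D = (24.12, -5.966). ∠JDB = 47.4° gives DB at 154.1° from the x-axis; with |DB| = 15.6, B = (10.09, 0.8482). DB is perpendicular to BE, so BE runs at -115.9°; with |BE| = 26.8, E = (-1.618, -23.26). Then |UE| = |E − U| = 23.32.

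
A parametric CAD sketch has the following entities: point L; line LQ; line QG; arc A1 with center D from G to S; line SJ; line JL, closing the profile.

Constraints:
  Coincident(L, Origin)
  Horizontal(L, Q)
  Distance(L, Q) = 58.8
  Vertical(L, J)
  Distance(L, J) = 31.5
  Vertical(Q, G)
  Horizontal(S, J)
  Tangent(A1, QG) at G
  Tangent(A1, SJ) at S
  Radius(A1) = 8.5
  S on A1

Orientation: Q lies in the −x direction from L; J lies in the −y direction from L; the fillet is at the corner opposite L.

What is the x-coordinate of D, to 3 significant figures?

-50.3

L and J share the same x with |LJ| = 31.5 and J on the −y side, so J = (0.00, -31.5). The virtual corner opposite L is at (-58.8, -31.5). The tangent condition forces DG to be normal to QG and since A1 is tangent to SJ there, DS ⟂ SJ, with radius 8.5, so the center D sits 8.5 in from both sides at D = (-50.3, -23.0). So D.x = -50.3.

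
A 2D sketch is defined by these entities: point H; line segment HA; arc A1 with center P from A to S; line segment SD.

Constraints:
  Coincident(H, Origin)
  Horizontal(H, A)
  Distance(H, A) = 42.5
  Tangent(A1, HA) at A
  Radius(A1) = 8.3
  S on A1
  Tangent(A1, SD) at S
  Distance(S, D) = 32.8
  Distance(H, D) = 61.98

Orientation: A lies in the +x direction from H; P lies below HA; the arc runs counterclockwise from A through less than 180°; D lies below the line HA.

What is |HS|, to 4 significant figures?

36.39

Checks: |HA| = 42.50 ✓; |PS| = 8.300 ✓; ∠(PS, SD) = 90.00° ✓; |SD| = 32.80 ✓; |HD| = 61.98 ✓.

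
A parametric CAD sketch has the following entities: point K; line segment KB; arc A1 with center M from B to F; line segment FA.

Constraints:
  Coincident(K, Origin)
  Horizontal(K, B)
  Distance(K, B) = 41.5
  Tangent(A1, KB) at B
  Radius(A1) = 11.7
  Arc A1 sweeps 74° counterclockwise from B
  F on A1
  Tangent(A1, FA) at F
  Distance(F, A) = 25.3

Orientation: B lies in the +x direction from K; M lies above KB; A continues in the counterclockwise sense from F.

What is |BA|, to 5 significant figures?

37.517

On A1, B sits at bearing -90° from M; a 74° counterclockwise sweep puts F at bearing -16°, so F = M + 11.7·(cos -16°, sin -16°) = (52.747, 8.4750). A1 meets FA tangentially, so MF is at right angles to FA, so FA runs along (−sin -16°, cos -16°); with |FA| = 25.3, A = (59.720, 32.795). Then |BA| = |A − B| = 37.517.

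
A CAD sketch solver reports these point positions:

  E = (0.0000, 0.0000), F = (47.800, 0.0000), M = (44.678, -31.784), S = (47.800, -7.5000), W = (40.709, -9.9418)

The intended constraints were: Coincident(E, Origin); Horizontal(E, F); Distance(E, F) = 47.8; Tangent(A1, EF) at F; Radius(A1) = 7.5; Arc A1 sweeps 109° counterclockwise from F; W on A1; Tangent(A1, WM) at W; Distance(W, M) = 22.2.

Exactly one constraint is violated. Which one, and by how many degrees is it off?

Tangent(A1, WM) at W — off by 8.70°.

E = (0.00, 0.00) ✓; E.y = 0.00, F.y = 0.00 ✓; |EF| = 47.80 ✓; ∠(SF, FE) = 90.00° ✓; |SF| = 7.500 ✓; bearing(S→W) − bearing(S→F) = 109.0° ✓; |SW| = 7.500 ✓; ∠(SW, WM) = 98.70° ✗; |WM| = 22.20 ✓.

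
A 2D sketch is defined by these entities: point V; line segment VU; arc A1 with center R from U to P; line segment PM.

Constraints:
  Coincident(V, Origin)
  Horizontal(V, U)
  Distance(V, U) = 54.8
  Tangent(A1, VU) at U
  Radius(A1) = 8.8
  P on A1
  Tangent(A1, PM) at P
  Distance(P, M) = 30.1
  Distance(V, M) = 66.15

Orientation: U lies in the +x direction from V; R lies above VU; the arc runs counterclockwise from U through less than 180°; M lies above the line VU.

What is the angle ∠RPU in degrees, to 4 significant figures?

34.86°

V is at the origin; V and U share the same y with |VU| = 54.8 and U on the +x side, so U = (54.80, 0.000). The tangent condition forces RU to be normal to VU, so R = U + (0, 8.8) = (54.80, 8.800). Since RP ⟂ PM (tangency), |RM| = √(8.8² + 30.1²) = 31.36 regardless of where P sits on A1. So M lies on both circle(V, 66.15) and circle(R, 31.36); the above-VU intersection is M = (52.62, 40.08). P is the foot of the tangent from M: P = (63.05, 11.85).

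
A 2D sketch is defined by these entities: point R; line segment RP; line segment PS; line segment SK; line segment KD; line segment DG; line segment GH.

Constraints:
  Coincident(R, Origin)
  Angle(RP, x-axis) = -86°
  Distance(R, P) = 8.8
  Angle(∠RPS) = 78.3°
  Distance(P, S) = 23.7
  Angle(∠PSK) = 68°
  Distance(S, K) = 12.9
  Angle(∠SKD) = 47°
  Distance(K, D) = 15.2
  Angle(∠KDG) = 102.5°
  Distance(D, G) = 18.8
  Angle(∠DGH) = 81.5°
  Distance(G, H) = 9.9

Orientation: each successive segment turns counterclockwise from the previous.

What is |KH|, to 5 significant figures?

21.235

R is at the origin; RP runs at -86.0° with length 8.8, so P = (0.61386, -8.7786). ∠RPS = 78.3° gives PS at 15.700° from the x-axis; with |PS| = 23.7, S = (23.430, -2.3653). ∠PSK = 68.0° gives SK at 127.70° from the x-axis; with |SK| = 12.9, K = (15.541, 7.8415). ∠SKD = 47.0° gives KD at -99.300° from the x-axis; with |KD| = 15.2, D = (13.085, -7.1588). ∠KDG = 102.5° gives DG at -21.800° from the x-axis; with |DG| = 18.8, G = (30.540, -14.140). ∠DGH = 81.5° gives GH at 76.700° from the x-axis; with |GH| = 9.9, H = (32.818, -4.5060). Then |KH| = |H − K| = 21.235.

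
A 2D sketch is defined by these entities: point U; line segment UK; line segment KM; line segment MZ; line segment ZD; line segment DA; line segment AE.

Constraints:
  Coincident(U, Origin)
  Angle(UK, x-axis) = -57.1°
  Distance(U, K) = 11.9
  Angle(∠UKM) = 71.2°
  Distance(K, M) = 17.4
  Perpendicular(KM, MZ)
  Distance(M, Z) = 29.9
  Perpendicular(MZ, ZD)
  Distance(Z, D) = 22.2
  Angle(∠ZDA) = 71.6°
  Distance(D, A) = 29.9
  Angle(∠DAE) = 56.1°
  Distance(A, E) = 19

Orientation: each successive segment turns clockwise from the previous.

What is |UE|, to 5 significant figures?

13.504

U is at the origin; UK runs at -57.1° with length 11.9, so K = (6.4638, -9.9915). ∠UKM = 71.2° gives KM at -165.90° from the x-axis; with |KM| = 17.4, M = (-10.412, -14.230). KM ⟂ MZ, so MZ runs at 104.10°; with |MZ| = 29.9, Z = (-17.696, 14.769). MZ ⟂ ZD, so ZD runs at 14.100°; with |ZD| = 22.2, D = (3.8351, 20.177). ∠ZDA = 71.6° gives DA at -94.300° from the x-axis; with |DA| = 29.9, A = (1.5932, -9.6388). ∠DAE = 56.1° gives AE at 141.80° from the x-axis; with |AE| = 19.0, E = (-13.338, 2.1110). Then |UE| = |E − U| = 13.504.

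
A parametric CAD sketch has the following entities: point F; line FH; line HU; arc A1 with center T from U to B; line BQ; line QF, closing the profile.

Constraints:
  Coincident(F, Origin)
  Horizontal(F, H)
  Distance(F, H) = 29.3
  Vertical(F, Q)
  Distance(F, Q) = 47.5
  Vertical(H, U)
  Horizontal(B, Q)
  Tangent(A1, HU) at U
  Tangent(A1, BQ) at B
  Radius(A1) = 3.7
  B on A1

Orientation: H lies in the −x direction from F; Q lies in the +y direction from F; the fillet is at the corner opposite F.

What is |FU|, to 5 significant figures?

52.697

The virtual corner opposite F is at (-29.300, 47.500). The tangent condition forces TU to be normal to HU and the tangent condition forces TB to be normal to BQ, with radius 3.7, so the center T sits 3.7 in from both sides at T = (-25.600, 43.800). That places the tangent points at U = (-29.300, 43.800) on HU and B = (-25.600, 47.500) on BQ. Then |FU| = |U − F| = 52.697.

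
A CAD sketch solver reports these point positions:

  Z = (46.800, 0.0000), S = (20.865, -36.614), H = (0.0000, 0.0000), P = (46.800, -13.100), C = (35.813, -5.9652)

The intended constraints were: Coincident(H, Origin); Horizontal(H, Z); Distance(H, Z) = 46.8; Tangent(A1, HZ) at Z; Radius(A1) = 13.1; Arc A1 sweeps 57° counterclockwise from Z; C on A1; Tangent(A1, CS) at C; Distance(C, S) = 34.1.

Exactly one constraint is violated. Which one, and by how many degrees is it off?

Tangent(A1, CS) at C — off by 7.00°.

H = (0.00, 0.00) ✓; H.y = 0.00, Z.y = 0.00 ✓; |HZ| = 46.80 ✓; ∠(PZ, ZH) = 90.00° ✓; |PZ| = 13.10 ✓; bearing(P→C) − bearing(P→Z) = 57.00° ✓; |PC| = 13.10 ✓; ∠(PC, CS) = 83.00° ✗; |CS| = 34.10 ✓.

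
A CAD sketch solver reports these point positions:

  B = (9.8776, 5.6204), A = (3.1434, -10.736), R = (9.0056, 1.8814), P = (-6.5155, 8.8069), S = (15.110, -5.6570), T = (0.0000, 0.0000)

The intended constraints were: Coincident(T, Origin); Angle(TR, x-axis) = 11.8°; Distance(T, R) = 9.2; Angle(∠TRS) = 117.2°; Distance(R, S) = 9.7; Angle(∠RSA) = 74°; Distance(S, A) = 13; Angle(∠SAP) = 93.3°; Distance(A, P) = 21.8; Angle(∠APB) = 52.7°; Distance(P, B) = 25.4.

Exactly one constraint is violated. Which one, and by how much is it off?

Distance(P, B) = 25.4 — off by 8.70.

T = (0.00, 0.00) ✓; TR at 11.80° ✓; |TR| = 9.200 ✓; ∠TRS = 117.2° ✓; |RS| = 9.700 ✓; ∠RSA = 74.00° ✓; |SA| = 13.00 ✓; ∠SAP = 93.30° ✓; |AP| = 21.80 ✓; ∠APB = 52.70° ✓; |PB| = 16.70 ✗.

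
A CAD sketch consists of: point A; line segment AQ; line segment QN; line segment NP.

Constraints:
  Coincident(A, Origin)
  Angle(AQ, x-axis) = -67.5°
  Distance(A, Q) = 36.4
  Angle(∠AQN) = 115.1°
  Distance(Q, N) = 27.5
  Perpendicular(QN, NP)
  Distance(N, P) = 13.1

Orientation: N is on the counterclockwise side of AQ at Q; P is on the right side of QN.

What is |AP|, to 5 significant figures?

62.974

∠AQN = 115.1°, so QN runs at -67.5° + (180° − 115.1°) = -2.6000° from the x-axis; with |QN| = 27.5, N = Q + 27.5·(cos -2.6000°, sin -2.6000°) = (41.401, -34.877). The perpendicularity gives NP at right angles to QN; with |NP| = 13.1 on the right of QN, P = N + 13.1·(-0.045363, -0.99897) = (40.807, -47.963). Then |AP| = |P − A| = 62.974.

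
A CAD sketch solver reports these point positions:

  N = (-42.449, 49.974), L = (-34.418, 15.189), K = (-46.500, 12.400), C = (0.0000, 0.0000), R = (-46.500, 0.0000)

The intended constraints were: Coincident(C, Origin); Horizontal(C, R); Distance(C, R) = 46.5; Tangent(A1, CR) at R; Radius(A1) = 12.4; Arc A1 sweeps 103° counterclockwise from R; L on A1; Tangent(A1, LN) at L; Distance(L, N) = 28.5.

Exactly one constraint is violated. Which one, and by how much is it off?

Distance(L, N) = 28.5 — off by 7.20.

C = (0.00, 0.00) ✓; C.y = 0.00, R.y = 0.00 ✓; |CR| = 46.50 ✓; ∠(KR, RC) = 90.00° ✓; |KR| = 12.40 ✓; bearing(K→L) − bearing(K→R) = 103.0° ✓; |KL| = 12.40 ✓; ∠(KL, LN) = 90.00° ✓; |LN| = 35.70 ✗.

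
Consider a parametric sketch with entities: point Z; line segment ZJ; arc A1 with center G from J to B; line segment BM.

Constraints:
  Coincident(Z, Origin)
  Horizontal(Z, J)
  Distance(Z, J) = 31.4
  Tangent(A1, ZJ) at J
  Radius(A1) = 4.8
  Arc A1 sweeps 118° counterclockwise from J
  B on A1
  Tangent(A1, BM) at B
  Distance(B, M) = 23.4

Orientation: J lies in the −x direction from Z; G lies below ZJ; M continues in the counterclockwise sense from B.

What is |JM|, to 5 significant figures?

28.524

Z is at the origin; ZJ is horizontal with |ZJ| = 31.4 and J on the −x side, so J = (-31.400, 0.0000). Tangency of A1 to ZJ means the radius GJ is perpendicular to ZJ, so G = J + (0, -4.8) = (-31.400, -4.8000). On A1, J sits at bearing 90° from G; a 118° counterclockwise sweep puts B at bearing 208°, so B = G + 4.8·(cos 208°, sin 208°) = (-35.638, -7.0535). Tangency of A1 to BM means the radius GB is perpendicular to BM, so BM runs along (−sin 208°, cos 208°); with |BM| = 23.4, M = (-24.653, -27.714). Then |JM| = |M − J| = 28.524.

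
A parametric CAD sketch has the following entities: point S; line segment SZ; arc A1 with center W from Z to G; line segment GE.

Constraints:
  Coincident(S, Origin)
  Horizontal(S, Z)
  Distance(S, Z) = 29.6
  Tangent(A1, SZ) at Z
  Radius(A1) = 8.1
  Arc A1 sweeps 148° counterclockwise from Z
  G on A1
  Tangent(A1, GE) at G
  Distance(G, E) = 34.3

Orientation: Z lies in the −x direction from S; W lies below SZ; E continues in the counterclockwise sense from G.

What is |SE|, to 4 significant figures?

33.49

S is at the origin; S and Z share the same y with |SZ| = 29.6 and Z on the −x side, so Z = (-29.60, 0.000). A1 meets SZ tangentially, so WZ is at right angles to SZ, so W = Z + (0, -8.1) = (-29.60, -8.100). On A1, Z sits at bearing 90° from W; a 148° counterclockwise sweep puts G at bearing 238°, so G = W + 8.1·(cos 238°, sin 238°) = (-33.89, -14.97). Since A1 is tangent to GE there, WG ⟂ GE, so GE runs along (−sin 238°, cos 238°); with |GE| = 34.3, E = (-4.804, -33.15). Then |SE| = |E − S| = 33.49.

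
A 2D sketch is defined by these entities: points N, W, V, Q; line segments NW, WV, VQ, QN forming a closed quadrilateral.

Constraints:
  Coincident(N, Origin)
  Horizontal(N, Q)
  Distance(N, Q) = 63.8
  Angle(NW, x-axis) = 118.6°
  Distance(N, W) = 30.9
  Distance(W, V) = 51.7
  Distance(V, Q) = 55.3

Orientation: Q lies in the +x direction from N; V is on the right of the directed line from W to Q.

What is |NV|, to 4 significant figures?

20.84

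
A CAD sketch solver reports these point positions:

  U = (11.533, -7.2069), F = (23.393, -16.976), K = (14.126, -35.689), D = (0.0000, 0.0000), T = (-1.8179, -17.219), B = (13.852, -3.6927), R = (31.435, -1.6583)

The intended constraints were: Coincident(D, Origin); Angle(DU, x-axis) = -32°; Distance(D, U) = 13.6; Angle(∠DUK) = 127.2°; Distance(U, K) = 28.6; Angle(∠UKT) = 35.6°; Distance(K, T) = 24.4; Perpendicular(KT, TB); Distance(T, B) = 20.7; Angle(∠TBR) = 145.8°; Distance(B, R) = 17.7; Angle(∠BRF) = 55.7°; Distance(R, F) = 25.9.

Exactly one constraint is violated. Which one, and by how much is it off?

Distance(R, F) = 25.9 — off by 8.60.

D = (0.00, 0.00) ✓; DU at -32.00° ✓; |DU| = 13.60 ✓; ∠DUK = 127.2° ✓; |UK| = 28.60 ✓; ∠UKT = 35.60° ✓; |KT| = 24.40 ✓; ∠(KT, TB) = 90.00° ✓; |TB| = 20.70 ✓; ∠TBR = 145.8° ✓; |BR| = 17.70 ✓; ∠BRF = 55.70° ✓; |RF| = 17.30 ✗.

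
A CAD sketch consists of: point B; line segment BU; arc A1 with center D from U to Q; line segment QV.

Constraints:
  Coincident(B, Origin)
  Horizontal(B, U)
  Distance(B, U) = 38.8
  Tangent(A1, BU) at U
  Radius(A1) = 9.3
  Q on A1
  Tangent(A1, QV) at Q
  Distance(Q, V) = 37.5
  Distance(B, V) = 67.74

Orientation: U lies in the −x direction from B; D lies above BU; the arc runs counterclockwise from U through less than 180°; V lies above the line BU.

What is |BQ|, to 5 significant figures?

33.716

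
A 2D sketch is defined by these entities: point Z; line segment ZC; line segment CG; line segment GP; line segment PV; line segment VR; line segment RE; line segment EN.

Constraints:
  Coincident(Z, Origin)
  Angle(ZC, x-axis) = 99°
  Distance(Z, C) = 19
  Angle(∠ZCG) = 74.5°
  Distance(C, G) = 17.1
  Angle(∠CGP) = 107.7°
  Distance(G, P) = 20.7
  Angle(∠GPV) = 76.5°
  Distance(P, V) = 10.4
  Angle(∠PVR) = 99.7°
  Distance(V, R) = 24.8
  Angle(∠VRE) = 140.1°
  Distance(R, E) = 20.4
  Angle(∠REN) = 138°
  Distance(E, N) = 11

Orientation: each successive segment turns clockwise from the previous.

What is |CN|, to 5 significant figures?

36.949

Z is at the origin; ZC runs at 99.0° with length 19.0, so C = (-2.9723, 18.766). ∠ZCG = 74.5° gives CG at -6.5000° from the x-axis; with |CG| = 17.1, G = (14.018, 16.830). ∠CGP = 107.7° gives GP at -78.800° from the x-axis; with |GP| = 20.7, P = (18.038, -3.4755). ∠GPV = 76.5° gives PV at 177.70° from the x-axis; with |PV| = 10.4, V = (7.6469, -3.0581). ∠PVR = 99.7° gives VR at 97.400° from the x-axis; with |VR| = 24.8, R = (4.4527, 21.535). ∠VRE = 140.1° gives RE at 57.500° from the x-axis; with |RE| = 20.4, E = (15.414, 38.741). ∠REN = 138.0° gives EN at 15.500° from the x-axis; with |EN| = 11.0, N = (26.014, 41.680). Then |CN| = |N − C| = 36.949.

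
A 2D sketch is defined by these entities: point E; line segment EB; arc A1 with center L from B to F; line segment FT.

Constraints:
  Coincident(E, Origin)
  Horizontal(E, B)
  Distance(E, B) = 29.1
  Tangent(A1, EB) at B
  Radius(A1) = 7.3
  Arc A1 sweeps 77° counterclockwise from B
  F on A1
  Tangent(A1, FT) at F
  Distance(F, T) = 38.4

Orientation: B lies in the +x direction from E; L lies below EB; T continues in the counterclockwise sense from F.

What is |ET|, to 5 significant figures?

45.095

E is at the origin; EB is horizontal with |EB| = 29.1 and B on the +x side, so B = (29.100, 0.0000). A1 meets EB tangentially, so LB is at right angles to EB, so L = B + (0, -7.3) = (29.100, -7.3000). On A1, B sits at bearing 90° from L; a 77° counterclockwise sweep puts F at bearing 167°, so F = L + 7.3·(cos 167°, sin 167°) = (21.987, -5.6579). Tangency of A1 to FT means the radius LF is perpendicular to FT, so FT runs along (−sin 167°, cos 167°); with |FT| = 38.4, T = (13.349, -43.074). Then |ET| = |T − E| = 45.095.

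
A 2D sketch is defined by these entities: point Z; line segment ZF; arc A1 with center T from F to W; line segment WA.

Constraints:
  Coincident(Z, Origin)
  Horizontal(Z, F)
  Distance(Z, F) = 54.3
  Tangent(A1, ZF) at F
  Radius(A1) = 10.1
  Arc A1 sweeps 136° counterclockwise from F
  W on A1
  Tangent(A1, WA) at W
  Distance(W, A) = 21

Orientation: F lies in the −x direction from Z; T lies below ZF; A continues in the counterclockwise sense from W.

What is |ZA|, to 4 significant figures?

56.18

On A1, F sits at bearing 90° from T; a 136° counterclockwise sweep puts W at bearing 226°, so W = T + 10.1·(cos 226°, sin 226°) = (-61.32, -17.37). A1 meets WA tangentially, so TW is at right angles to WA, so WA runs along (−sin 226°, cos 226°); with |WA| = 21.0, A = (-46.21, -31.95). Then |ZA| = |A − Z| = 56.18.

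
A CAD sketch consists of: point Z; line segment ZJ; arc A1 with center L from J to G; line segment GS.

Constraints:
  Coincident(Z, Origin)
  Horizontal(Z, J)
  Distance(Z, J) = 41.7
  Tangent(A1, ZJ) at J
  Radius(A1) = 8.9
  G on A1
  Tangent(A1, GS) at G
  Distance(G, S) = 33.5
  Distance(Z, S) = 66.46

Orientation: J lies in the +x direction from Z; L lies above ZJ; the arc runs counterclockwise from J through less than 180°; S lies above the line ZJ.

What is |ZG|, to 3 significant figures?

51.3

Checks: |LG| = 8.900 ✓; ∠(LG, GS) = 90.00° ✓; |GS| = 33.50 ✓; |ZS| = 66.46 ✓.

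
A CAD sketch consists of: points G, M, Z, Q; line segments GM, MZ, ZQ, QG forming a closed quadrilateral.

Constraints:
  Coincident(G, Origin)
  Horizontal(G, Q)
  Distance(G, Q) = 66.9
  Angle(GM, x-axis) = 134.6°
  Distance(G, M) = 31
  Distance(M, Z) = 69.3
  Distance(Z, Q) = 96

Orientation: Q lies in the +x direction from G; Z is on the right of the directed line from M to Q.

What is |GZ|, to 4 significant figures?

49.95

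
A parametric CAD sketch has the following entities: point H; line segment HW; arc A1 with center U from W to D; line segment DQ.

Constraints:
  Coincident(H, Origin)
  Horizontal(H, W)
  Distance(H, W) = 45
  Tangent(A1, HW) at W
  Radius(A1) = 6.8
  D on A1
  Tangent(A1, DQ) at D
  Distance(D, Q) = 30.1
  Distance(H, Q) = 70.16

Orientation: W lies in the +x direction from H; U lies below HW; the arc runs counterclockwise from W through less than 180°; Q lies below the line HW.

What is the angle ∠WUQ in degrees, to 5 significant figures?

146.06°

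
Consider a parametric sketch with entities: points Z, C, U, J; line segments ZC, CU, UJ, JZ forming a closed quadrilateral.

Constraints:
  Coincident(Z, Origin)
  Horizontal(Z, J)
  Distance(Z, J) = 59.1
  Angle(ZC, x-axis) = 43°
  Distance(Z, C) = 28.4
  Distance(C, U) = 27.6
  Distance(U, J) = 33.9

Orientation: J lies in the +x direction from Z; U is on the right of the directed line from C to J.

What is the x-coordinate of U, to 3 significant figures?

26.1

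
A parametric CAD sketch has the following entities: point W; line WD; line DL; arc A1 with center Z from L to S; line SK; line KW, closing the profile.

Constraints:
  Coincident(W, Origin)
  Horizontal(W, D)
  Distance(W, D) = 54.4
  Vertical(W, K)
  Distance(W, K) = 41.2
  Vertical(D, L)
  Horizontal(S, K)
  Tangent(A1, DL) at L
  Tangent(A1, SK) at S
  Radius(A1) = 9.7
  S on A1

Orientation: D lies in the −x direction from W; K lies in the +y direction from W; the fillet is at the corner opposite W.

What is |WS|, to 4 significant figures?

60.79

W is at the origin; W and D share the same y with |WD| = 54.4 and D on the −x side, so D = (-54.40, 0.000). W and K share the same x with |WK| = 41.2 and K on the +y side, so K = (0.000, 41.20). The virtual corner opposite W is at (-54.40, 41.20). Since A1 is tangent to DL there, ZL ⟂ DL and since A1 is tangent to SK there, ZS ⟂ SK, with radius 9.7, so the center Z sits 9.7 in from both sides at Z = (-44.70, 31.50). That places the tangent points at L = (-54.40, 31.50) on DL and S = (-44.70, 41.20) on SK. Then |WS| = |S − W| = 60.79.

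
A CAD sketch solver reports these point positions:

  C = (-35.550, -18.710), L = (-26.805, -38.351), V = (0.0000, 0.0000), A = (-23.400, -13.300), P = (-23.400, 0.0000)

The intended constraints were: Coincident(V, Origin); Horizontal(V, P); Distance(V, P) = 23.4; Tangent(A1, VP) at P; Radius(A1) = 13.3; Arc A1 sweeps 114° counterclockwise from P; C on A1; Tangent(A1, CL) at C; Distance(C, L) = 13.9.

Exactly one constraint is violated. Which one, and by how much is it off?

Distance(C, L) = 13.9 — off by 7.60.

V = (0.00, 0.00) ✓; V.y = 0.00, P.y = 0.00 ✓; |VP| = 23.40 ✓; ∠(AP, PV) = 90.00° ✓; |AP| = 13.30 ✓; bearing(A→C) − bearing(A→P) = 114.0° ✓; |AC| = 13.30 ✓; ∠(AC, CL) = 90.00° ✓; |CL| = 21.50 ✗.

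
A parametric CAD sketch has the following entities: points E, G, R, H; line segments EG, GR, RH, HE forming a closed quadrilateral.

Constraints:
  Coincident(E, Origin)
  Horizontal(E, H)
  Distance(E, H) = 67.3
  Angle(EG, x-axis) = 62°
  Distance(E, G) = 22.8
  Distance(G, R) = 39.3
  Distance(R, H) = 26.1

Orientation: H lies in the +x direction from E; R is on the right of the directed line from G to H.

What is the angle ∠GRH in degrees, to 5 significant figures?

132.38°

Checks: |GR| = 39.30 ✓; |RH| = 26.10 ✓.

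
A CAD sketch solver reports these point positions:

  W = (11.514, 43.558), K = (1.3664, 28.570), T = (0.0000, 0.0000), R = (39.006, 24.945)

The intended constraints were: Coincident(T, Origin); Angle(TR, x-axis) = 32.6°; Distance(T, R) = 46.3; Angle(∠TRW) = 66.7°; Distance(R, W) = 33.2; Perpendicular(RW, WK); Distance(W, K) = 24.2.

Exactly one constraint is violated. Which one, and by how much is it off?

Distance(W, K) = 24.2 — off by 6.10.

T = (0.00, 0.00) ✓; TR at 32.60° ✓; |TR| = 46.30 ✓; ∠TRW = 66.70° ✓; |RW| = 33.20 ✓; ∠(RW, WK) = 90.00° ✓; |WK| = 18.10 ✗.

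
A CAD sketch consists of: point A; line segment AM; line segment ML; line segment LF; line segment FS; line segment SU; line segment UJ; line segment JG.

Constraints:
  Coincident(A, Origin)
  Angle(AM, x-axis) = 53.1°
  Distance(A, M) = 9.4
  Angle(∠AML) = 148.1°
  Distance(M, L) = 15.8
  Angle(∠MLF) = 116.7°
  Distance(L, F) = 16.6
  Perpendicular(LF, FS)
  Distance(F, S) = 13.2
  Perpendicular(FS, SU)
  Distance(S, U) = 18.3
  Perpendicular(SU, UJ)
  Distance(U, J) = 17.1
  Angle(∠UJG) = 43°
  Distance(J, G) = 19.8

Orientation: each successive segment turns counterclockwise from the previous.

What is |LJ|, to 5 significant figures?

4.2544

A is at the origin; AM runs at 53.1° with length 9.4, so M = (5.6440, 7.5170). ∠AML = 148.1° gives ML at 85.000° from the x-axis; with |ML| = 15.8, L = (7.0210, 23.257). ∠MLF = 116.7° gives LF at 148.30° from the x-axis; with |LF| = 16.6, F = (-7.1025, 31.980). LF ⟂ FS, so FS runs at -121.70°; with |FS| = 13.2, S = (-14.039, 20.749). FS is perpendicular to SU, so SU runs at -31.700°; with |SU| = 18.3, U = (1.5312, 11.133). SU ⟂ UJ, so UJ runs at 58.300°; with |UJ| = 17.1, J = (10.517, 25.682). Then |LJ| = |J − L| = 4.2544.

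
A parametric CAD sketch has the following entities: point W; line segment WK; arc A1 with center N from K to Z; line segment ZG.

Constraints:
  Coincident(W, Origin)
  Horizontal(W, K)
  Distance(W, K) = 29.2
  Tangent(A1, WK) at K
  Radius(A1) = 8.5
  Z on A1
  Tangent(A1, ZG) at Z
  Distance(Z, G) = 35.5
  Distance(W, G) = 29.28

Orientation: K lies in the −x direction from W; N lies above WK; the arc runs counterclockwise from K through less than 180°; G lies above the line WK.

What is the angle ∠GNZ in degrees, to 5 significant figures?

76.535°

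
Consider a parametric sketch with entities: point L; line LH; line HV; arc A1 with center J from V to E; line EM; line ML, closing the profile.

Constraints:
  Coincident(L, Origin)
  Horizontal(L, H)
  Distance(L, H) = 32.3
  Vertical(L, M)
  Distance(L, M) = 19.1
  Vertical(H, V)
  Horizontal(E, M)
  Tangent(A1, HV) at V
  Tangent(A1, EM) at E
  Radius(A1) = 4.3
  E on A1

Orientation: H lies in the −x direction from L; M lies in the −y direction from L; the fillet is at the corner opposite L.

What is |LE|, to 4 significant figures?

33.89

L is at the origin; L and H share the same y with |LH| = 32.3 and H on the −x side, so H = (-32.30, 0.000). L and M share the same x with |LM| = 19.1 and M on the −y side, so M = (0.000, -19.10). The virtual corner opposite L is at (-32.30, -19.10). The tangent condition forces JV to be normal to HV and since A1 is tangent to EM there, JE ⟂ EM, with radius 4.3, so the center J sits 4.3 in from both sides at J = (-28.00, -14.80). That places the tangent points at V = (-32.30, -14.80) on HV and E = (-28.00, -19.10) on EM. Then |LE| = |E − L| = 33.89.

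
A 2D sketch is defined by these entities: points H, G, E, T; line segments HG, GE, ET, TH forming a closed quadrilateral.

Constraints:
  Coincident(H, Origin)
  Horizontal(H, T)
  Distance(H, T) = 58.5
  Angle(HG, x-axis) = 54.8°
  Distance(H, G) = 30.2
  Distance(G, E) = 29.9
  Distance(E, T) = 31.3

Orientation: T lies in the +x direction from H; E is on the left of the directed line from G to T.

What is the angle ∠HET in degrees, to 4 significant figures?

79.82°

Checks: |GE| = 29.90 ✓; |ET| = 31.30 ✓.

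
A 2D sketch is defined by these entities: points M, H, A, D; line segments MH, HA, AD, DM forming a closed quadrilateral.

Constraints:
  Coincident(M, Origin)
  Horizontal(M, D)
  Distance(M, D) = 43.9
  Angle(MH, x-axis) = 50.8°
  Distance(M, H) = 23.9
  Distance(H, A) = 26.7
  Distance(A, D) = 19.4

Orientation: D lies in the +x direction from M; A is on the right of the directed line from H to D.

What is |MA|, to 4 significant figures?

26.19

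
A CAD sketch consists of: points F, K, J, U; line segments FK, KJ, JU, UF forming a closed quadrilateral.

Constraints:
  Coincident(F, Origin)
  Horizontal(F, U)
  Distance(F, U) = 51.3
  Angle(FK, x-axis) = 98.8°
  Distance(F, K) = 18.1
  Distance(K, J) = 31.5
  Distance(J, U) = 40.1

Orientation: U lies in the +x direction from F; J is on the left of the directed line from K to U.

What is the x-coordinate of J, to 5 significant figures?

25.870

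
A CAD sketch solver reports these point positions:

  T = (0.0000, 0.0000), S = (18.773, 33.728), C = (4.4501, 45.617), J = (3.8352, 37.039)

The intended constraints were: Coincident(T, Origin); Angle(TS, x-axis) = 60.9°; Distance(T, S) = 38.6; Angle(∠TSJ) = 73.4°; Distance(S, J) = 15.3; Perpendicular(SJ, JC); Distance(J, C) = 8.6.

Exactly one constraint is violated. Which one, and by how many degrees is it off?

Perpendicular(SJ, JC) — off by 8.40°.

T = (0.00, 0.00) ✓; TS at 60.90° ✓; |TS| = 38.60 ✓; ∠TSJ = 73.40° ✓; |SJ| = 15.30 ✓; ∠(SJ, JC) = 81.60° ✗; |JC| = 8.600 ✓.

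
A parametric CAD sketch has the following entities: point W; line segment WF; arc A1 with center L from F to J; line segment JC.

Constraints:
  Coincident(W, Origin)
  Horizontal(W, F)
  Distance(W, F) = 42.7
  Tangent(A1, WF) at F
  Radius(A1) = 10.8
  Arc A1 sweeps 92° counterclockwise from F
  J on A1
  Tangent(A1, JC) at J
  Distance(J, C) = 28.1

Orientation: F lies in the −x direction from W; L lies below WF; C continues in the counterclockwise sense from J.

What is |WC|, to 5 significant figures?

65.566

W is at the origin; W and F share the same y with |WF| = 42.7 and F on the −x side, so F = (-42.700, 0.0000). Since A1 is tangent to WF there, LF ⟂ WF, so L = F + (0, -10.8) = (-42.700, -10.800). On A1, F sits at bearing 90° from L; a 92° counterclockwise sweep puts J at bearing 182°, so J = L + 10.8·(cos 182°, sin 182°) = (-53.493, -11.177). The tangent condition forces LJ to be normal to JC, so JC runs along (−sin 182°, cos 182°); with |JC| = 28.1, C = (-52.513, -39.260). Then |WC| = |C − W| = 65.566.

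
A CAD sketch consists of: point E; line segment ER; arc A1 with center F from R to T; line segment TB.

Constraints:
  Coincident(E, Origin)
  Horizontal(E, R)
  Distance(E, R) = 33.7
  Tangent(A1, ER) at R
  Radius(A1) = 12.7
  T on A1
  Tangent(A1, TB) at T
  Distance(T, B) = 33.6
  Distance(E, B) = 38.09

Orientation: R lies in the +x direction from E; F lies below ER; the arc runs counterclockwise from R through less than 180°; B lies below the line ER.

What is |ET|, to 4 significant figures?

23.40

E is at the origin; E and R share the same y with |ER| = 33.7 and R on the +x side, so R = (33.70, 0.000). Tangency of A1 to ER means the radius FR is perpendicular to ER, so F = R + (0, -12.7) = (33.70, -12.70). Since FT ⟂ TB (tangency), |FB| = √(12.7² + 33.6²) = 35.92 regardless of where T sits on A1. So B lies on both circle(E, 38.09) and circle(F, 35.92); the below-ER intersection is B = (7.557, -37.33). T is the foot of the tangent from B: T = (22.29, -7.133).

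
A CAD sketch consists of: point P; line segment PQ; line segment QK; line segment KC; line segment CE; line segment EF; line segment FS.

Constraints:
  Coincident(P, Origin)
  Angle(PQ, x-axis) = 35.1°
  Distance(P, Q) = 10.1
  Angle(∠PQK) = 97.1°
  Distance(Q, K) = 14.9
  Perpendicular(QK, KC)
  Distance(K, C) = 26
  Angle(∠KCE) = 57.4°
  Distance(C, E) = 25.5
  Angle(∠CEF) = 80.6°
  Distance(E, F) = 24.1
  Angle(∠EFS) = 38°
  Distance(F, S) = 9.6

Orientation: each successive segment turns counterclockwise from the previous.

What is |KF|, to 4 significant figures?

7.784

P is at the origin; PQ runs at 35.1° with length 10.1, so Q = (8.263, 5.808). ∠PQK = 97.1° gives QK at 118.0° from the x-axis; with |QK| = 14.9, K = (1.268, 18.96). QK ⟂ KC, so KC runs at -152.0°; with |KC| = 26.0, C = (-21.69, 6.757). ∠KCE = 57.4° gives CE at -29.40° from the x-axis; with |CE| = 25.5, E = (0.5275, -5.761). ∠CEF = 80.6° gives EF at 70.00° from the x-axis; with |EF| = 24.1, F = (8.770, 16.89). Then |KF| = |F − K| = 7.784.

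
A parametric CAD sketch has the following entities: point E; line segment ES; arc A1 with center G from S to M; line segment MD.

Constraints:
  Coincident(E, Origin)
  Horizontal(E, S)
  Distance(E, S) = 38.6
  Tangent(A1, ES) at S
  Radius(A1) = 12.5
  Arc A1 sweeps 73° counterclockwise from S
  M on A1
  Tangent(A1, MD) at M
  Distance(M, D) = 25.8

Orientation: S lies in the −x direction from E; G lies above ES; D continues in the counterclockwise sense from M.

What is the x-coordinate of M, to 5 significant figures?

-26.646

E is at the origin; ES is horizontal with |ES| = 38.6 and S on the −x side, so S = (-38.600, 0.0000). A1 meets ES tangentially, so GS is at right angles to ES, so G = S + (0, 12.5) = (-38.600, 12.500). On A1, S sits at bearing -90° from G; a 73° counterclockwise sweep puts M at bearing -17°, so M = G + 12.5·(cos -17°, sin -17°) = (-26.646, 8.8454). So M.x = -26.646.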